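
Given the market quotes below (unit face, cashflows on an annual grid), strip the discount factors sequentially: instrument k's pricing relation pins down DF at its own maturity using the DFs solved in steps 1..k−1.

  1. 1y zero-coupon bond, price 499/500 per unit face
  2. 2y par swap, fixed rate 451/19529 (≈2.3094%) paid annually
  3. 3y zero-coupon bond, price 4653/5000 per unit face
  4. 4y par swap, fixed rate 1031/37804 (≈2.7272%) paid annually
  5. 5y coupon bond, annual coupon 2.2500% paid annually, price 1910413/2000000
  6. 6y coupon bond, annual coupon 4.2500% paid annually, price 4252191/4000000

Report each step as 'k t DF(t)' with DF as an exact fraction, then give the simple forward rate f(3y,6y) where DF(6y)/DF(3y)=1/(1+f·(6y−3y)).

step 1 [1y] zero: DF = P = 499/500 ≈ 0.998000
step 2 [2y] swap r/1=451/19529: DF=(1 − 451/19529·(0.998000))/(1+451/19529) = 9549/10000 ≈ 0.954900
step 3 [3y] zero: DF = P = 4653/5000 ≈ 0.930600
step 4 [4y] swap r/1=1031/37804: DF=(1 − 1031/37804·(0.998000+0.954900+0.930600))/(1+1031/37804) = 8969/10000 ≈ 0.896900
step 5 [5y] bond c/1=9/400: DF=(1910413/2000000 − 9/400·(0.998000+0.954900+0.930600+0.896900))/(1+9/400) = 851/1000 ≈ 0.851000
step 6 [6y] bond c/1=17/400: DF=(4252191/4000000 − 17/400·(0.998000+0.954900+0.930600+0.896900+0.851000))/(1+17/400) = 8309/10000 ≈ 0.830900

1 1 499/500
2 2 9549/10000
3 3 4653/5000
4 4 8969/10000
5 5 851/1000
6 6 8309/10000
f(3y,6y) = ((4653/5000)/(8309/10000) − 1)/(3) = 997/24927 ≈ 3.9997%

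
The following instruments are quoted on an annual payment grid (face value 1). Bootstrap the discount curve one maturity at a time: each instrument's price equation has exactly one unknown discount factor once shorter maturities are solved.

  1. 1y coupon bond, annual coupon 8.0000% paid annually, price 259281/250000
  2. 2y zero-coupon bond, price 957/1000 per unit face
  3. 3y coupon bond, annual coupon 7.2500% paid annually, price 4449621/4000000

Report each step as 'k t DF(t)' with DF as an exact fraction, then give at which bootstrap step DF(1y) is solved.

step 1 [1y] bond c/1=2/25: DF=(259281/250000 − 2/25·(0))/(1+2/25) = 9603/10000 ≈ 0.960300
step 2 [2y] zero: DF = P = 957/1000 ≈ 0.957000
step 3 [3y] bond c/1=29/400: DF=(4449621/4000000 − 29/400·(0.960300+0.957000))/(1+29/400) = 2269/2500 ≈ 0.907600

1 1 9603/10000
2 2 957/1000
3 3 2269/2500
DF(1y) is solved at step 1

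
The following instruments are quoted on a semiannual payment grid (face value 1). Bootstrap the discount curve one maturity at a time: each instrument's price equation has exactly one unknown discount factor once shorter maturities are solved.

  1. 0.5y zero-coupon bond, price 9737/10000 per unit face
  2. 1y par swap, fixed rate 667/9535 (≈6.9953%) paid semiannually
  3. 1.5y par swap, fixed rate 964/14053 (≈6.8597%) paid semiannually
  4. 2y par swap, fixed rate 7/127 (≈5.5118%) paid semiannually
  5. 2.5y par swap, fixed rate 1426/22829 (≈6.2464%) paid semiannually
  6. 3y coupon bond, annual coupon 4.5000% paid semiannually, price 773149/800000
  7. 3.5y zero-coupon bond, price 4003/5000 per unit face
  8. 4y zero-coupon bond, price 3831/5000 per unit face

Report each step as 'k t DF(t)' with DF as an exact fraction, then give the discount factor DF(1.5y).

1 1/2 9737/10000
2 1 9333/10000
3 3/2 2259/2500
4 2 4489/5000
5 5/2 4287/5000
6 3 8447/10000
7 7/2 4003/5000
8 4 3831/5000
DF(1.5y) = 2259/2500 ≈ 0.903600

step 1 [0.5y] zero: DF = P = 9737/10000 ≈ 0.973700
step 2 [1y] swap r/2=667/19070: DF=(1 − 667/19070·(0.973700))/(1+667/19070) = 9333/10000 ≈ 0.933300
step 3 [1.5y] swap r/2=482/14053: DF=(1 − 482/14053·(0.973700+0.933300))/(1+482/14053) = 2259/2500 ≈ 0.903600
step 4 [2y] swap r/2=7/254: DF=(1 − 7/254·(0.973700+0.933300+0.903600))/(1+7/254) = 4489/5000 ≈ 0.897800
step 5 [2.5y] swap r/2=713/22829: DF=(1 − 713/22829·(0.973700+0.933300+0.903600+0.897800))/(1+713/22829) = 4287/5000 ≈ 0.857400
step 6 [3y] bond c/2=9/400: DF=(773149/800000 − 9/400·(0.973700+0.933300+0.903600+0.897800+0.857400))/(1+9/400) = 8447/10000 ≈ 0.844700
step 7 [3.5y] zero: DF = P = 4003/5000 ≈ 0.800600
step 8 [4y] zero: DF = P = 3831/5000 ≈ 0.766200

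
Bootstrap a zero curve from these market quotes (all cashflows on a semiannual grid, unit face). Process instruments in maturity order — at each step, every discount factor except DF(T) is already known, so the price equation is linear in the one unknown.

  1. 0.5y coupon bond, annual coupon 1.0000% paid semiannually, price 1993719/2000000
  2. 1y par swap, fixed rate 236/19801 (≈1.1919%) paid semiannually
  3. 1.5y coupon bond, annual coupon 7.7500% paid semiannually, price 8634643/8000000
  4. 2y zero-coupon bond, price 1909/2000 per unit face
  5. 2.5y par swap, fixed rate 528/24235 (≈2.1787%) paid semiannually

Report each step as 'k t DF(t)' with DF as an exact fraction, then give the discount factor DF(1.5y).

1 1/2 9919/10000
2 1 4941/5000
3 3/2 2413/2500
4 2 1909/2000
5 5/2 592/625
DF(1.5y) = 2413/2500 ≈ 0.965200

step 1 [0.5y] bond c/2=1/200: DF=(1993719/2000000 − 1/200·(0))/(1+1/200) = 9919/10000 ≈ 0.991900
step 2 [1y] swap r/2=118/19801: DF=(1 − 118/19801·(0.991900))/(1+118/19801) = 4941/5000 ≈ 0.988200
step 3 [1.5y] bond c/2=31/800: DF=(8634643/8000000 − 31/800·(0.991900+0.988200))/(1+31/800) = 2413/2500 ≈ 0.965200
step 4 [2y] zero: DF = P = 1909/2000 ≈ 0.954500
step 5 [2.5y] swap r/2=264/24235: DF=(1 − 264/24235·(0.991900+0.988200+0.965200+0.954500))/(1+264/24235) = 592/625 ≈ 0.947200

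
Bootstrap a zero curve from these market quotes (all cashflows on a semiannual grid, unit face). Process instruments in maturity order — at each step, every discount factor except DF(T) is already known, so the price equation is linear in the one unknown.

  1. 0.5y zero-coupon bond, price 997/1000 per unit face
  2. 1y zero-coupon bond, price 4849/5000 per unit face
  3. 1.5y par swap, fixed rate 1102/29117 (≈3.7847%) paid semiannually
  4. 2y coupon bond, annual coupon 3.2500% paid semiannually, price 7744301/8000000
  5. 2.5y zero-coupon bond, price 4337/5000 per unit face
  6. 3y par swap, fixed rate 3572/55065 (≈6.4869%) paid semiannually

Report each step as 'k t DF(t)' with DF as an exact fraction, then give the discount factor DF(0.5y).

1 1/2 997/1000
2 1 4849/5000
3 3/2 9449/10000
4 2 453/500
5 5/2 4337/5000
6 3 4107/5000
DF(0.5y) = 997/1000 ≈ 0.997000

step 1 [0.5y] zero: DF = P = 997/1000 ≈ 0.997000
step 2 [1y] zero: DF = P = 4849/5000 ≈ 0.969800
step 3 [1.5y] swap r/2=551/29117: DF=(1 − 551/29117·(0.997000+0.969800))/(1+551/29117) = 9449/10000 ≈ 0.944900
step 4 [2y] bond c/2=13/800: DF=(7744301/8000000 − 13/800·(0.997000+0.969800+0.944900))/(1+13/800) = 453/500 ≈ 0.906000
step 5 [2.5y] zero: DF = P = 4337/5000 ≈ 0.867400
step 6 [3y] swap r/2=1786/55065: DF=(1 − 1786/55065·(0.997000+0.969800+0.944900+0.906000+0.867400))/(1+1786/55065) = 4107/5000 ≈ 0.821400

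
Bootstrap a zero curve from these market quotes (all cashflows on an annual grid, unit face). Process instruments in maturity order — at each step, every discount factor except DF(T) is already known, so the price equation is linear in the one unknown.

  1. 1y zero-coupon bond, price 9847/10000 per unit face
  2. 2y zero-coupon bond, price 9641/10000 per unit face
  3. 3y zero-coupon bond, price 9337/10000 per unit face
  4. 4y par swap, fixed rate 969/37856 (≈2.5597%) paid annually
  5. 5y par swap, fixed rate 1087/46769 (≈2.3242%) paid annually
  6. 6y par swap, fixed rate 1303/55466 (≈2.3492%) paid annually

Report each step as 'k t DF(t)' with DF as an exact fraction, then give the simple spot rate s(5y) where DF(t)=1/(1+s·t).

step 1 [1y] zero: DF = P = 9847/10000 ≈ 0.984700
step 2 [2y] zero: DF = P = 9641/10000 ≈ 0.964100
step 3 [3y] zero: DF = P = 9337/10000 ≈ 0.933700
step 4 [4y] swap r/1=969/37856: DF=(1 − 969/37856·(0.984700+0.964100+0.933700))/(1+969/37856) = 9031/10000 ≈ 0.903100
step 5 [5y] swap r/1=1087/46769: DF=(1 − 1087/46769·(0.984700+0.964100+0.933700+0.903100))/(1+1087/46769) = 8913/10000 ≈ 0.891300
step 6 [6y] swap r/1=1303/55466: DF=(1 − 1303/55466·(0.984700+0.964100+0.933700+0.903100+0.891300))/(1+1303/55466) = 8697/10000 ≈ 0.869700

1 1 9847/10000
2 2 9641/10000
3 3 9337/10000
4 4 9031/10000
5 5 8913/10000
6 6 8697/10000
s(5y) = (1/(8913/10000) − 1)/(5) = 1087/44565 ≈ 2.4391%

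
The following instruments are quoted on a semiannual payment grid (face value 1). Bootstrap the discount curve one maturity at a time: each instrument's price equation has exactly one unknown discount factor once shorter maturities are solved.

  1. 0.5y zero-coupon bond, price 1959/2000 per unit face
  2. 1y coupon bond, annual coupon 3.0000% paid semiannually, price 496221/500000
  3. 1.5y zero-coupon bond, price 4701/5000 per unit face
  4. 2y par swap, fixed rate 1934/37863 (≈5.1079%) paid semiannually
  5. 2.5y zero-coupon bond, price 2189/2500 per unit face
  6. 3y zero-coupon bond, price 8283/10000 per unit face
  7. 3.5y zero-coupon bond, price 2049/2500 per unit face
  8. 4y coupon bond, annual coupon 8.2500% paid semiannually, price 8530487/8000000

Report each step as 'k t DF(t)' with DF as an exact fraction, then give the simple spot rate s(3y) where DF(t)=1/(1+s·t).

1 1/2 1959/2000
2 1 9633/10000
3 3/2 4701/5000
4 2 9033/10000
5 5/2 2189/2500
6 3 8283/10000
7 7/2 2049/2500
8 4 7741/10000
s(3y) = (1/(8283/10000) − 1)/(3) = 1717/24849 ≈ 6.9097%

step 1 [0.5y] zero: DF = P = 1959/2000 ≈ 0.979500
step 2 [1y] bond c/2=3/200: DF=(496221/500000 − 3/200·(0.979500))/(1+3/200) = 9633/10000 ≈ 0.963300
step 3 [1.5y] zero: DF = P = 4701/5000 ≈ 0.940200
step 4 [2y] swap r/2=967/37863: DF=(1 − 967/37863·(0.979500+0.963300+0.940200))/(1+967/37863) = 9033/10000 ≈ 0.903300
step 5 [2.5y] zero: DF = P = 2189/2500 ≈ 0.875600
step 6 [3y] zero: DF = P = 8283/10000 ≈ 0.828300
step 7 [3.5y] zero: DF = P = 2049/2500 ≈ 0.819600
step 8 [4y] bond c/2=33/800: DF=(8530487/8000000 − 33/800·(0.979500+0.963300+0.940200+0.903300+0.875600+0.828300+0.819600))/(1+33/800) = 7741/10000 ≈ 0.774100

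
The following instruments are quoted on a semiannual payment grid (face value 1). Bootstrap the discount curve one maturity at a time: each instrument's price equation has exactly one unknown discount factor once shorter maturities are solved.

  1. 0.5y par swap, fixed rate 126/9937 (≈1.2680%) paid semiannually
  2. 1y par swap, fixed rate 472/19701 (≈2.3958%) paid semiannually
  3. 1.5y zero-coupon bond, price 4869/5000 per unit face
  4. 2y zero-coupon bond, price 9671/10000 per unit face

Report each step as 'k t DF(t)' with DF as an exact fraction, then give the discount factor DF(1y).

1 1/2 9937/10000
2 1 2441/2500
3 3/2 4869/5000
4 2 9671/10000
DF(1y) = 2441/2500 ≈ 0.976400

step 1 [0.5y] swap r/2=63/9937: DF=(1 − 63/9937·(0))/(1+63/9937) = 9937/10000 ≈ 0.993700
step 2 [1y] swap r/2=236/19701: DF=(1 − 236/19701·(0.993700))/(1+236/19701) = 2441/2500 ≈ 0.976400
step 3 [1.5y] zero: DF = P = 4869/5000 ≈ 0.973800
step 4 [2y] zero: DF = P = 9671/10000 ≈ 0.967100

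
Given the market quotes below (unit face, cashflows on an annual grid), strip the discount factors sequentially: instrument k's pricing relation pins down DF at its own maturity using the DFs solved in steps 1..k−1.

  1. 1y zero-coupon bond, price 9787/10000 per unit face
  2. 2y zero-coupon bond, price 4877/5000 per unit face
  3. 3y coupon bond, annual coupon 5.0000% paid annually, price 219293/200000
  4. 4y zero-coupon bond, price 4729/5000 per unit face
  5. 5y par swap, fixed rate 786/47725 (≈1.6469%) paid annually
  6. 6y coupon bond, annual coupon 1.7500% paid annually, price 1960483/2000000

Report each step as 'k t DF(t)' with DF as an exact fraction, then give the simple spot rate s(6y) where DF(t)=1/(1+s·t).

step 1 [1y] zero: DF = P = 9787/10000 ≈ 0.978700
step 2 [2y] zero: DF = P = 4877/5000 ≈ 0.975400
step 3 [3y] bond c/1=1/20: DF=(219293/200000 − 1/20·(0.978700+0.975400))/(1+1/20) = 1189/1250 ≈ 0.951200
step 4 [4y] zero: DF = P = 4729/5000 ≈ 0.945800
step 5 [5y] swap r/1=786/47725: DF=(1 − 786/47725·(0.978700+0.975400+0.951200+0.945800))/(1+786/47725) = 4607/5000 ≈ 0.921400
step 6 [6y] bond c/1=7/400: DF=(1960483/2000000 − 7/400·(0.978700+0.975400+0.951200+0.945800+0.921400))/(1+7/400) = 8813/10000 ≈ 0.881300

1 1 9787/10000
2 2 4877/5000
3 3 1189/1250
4 4 4729/5000
5 5 4607/5000
6 6 8813/10000
s(6y) = (1/(8813/10000) − 1)/(6) = 1187/52878 ≈ 2.2448%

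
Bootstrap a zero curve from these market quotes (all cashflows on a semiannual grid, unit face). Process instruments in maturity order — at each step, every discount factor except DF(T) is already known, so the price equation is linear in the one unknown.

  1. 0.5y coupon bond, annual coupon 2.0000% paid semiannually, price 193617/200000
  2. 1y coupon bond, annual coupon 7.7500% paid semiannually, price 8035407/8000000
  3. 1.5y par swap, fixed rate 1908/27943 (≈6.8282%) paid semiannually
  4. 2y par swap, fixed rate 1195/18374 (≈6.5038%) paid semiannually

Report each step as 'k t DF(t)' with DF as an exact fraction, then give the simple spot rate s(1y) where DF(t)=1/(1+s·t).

step 1 [0.5y] bond c/2=1/100: DF=(193617/200000 − 1/100·(0))/(1+1/100) = 1917/2000 ≈ 0.958500
step 2 [1y] bond c/2=31/800: DF=(8035407/8000000 − 31/800·(0.958500))/(1+31/800) = 582/625 ≈ 0.931200
step 3 [1.5y] swap r/2=954/27943: DF=(1 − 954/27943·(0.958500+0.931200))/(1+954/27943) = 4523/5000 ≈ 0.904600
step 4 [2y] swap r/2=1195/36748: DF=(1 − 1195/36748·(0.958500+0.931200+0.904600))/(1+1195/36748) = 1761/2000 ≈ 0.880500

1 1/2 1917/2000
2 1 582/625
3 3/2 4523/5000
4 2 1761/2000
s(1y) = (1/(582/625) − 1)/(1) = 43/582 ≈ 7.3883%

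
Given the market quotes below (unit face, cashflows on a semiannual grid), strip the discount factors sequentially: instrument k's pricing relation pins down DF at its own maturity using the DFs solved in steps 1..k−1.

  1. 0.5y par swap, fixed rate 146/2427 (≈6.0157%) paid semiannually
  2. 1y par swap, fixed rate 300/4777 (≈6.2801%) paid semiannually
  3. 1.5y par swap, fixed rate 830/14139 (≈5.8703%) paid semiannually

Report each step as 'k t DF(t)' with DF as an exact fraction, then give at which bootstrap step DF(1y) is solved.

1 1/2 2427/2500
2 1 47/50
3 3/2 917/1000
DF(1y) is solved at step 2

step 1 [0.5y] swap r/2=73/2427: DF=(1 − 73/2427·(0))/(1+73/2427) = 2427/2500 ≈ 0.970800
step 2 [1y] swap r/2=150/4777: DF=(1 − 150/4777·(0.970800))/(1+150/4777) = 47/50 ≈ 0.940000
step 3 [1.5y] swap r/2=415/14139: DF=(1 − 415/14139·(0.970800+0.940000))/(1+415/14139) = 917/1000 ≈ 0.917000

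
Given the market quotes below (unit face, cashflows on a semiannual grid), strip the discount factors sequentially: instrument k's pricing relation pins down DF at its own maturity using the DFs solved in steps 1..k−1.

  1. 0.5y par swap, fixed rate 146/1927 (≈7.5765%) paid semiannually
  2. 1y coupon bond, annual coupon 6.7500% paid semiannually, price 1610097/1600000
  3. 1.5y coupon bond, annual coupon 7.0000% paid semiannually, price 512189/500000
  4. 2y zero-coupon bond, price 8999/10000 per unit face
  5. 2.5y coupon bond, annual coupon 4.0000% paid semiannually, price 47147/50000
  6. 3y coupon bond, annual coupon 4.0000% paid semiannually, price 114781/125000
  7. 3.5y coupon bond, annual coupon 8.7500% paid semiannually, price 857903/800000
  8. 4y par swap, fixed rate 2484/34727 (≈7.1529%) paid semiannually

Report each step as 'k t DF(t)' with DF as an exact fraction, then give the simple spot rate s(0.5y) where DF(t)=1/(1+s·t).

1 1/2 1927/2000
2 1 471/500
3 3/2 9253/10000
4 2 8999/10000
5 5/2 8513/10000
6 3 1013/1250
7 7/2 4007/5000
8 4 1879/2500
s(0.5y) = (1/(1927/2000) − 1)/(1/2) = 146/1927 ≈ 7.5765%

step 1 [0.5y] swap r/2=73/1927: DF=(1 − 73/1927·(0))/(1+73/1927) = 1927/2000 ≈ 0.963500
step 2 [1y] bond c/2=27/800: DF=(1610097/1600000 − 27/800·(0.963500))/(1+27/800) = 471/500 ≈ 0.942000
step 3 [1.5y] bond c/2=7/200: DF=(512189/500000 − 7/200·(0.963500+0.942000))/(1+7/200) = 9253/10000 ≈ 0.925300
step 4 [2y] zero: DF = P = 8999/10000 ≈ 0.899900
step 5 [2.5y] bond c/2=1/50: DF=(47147/50000 − 1/50·(0.963500+0.942000+0.925300+0.899900))/(1+1/50) = 8513/10000 ≈ 0.851300
step 6 [3y] bond c/2=1/50: DF=(114781/125000 − 1/50·(0.963500+0.942000+0.925300+0.899900+0.851300))/(1+1/50) = 1013/1250 ≈ 0.810400
step 7 [3.5y] bond c/2=7/160: DF=(857903/800000 − 7/160·(0.963500+0.942000+0.925300+0.899900+0.851300+0.810400))/(1+7/160) = 4007/5000 ≈ 0.801400
step 8 [4y] swap r/2=1242/34727: DF=(1 − 1242/34727·(0.963500+0.942000+0.925300+0.899900+0.851300+0.810400+0.801400))/(1+1242/34727) = 1879/2500 ≈ 0.751600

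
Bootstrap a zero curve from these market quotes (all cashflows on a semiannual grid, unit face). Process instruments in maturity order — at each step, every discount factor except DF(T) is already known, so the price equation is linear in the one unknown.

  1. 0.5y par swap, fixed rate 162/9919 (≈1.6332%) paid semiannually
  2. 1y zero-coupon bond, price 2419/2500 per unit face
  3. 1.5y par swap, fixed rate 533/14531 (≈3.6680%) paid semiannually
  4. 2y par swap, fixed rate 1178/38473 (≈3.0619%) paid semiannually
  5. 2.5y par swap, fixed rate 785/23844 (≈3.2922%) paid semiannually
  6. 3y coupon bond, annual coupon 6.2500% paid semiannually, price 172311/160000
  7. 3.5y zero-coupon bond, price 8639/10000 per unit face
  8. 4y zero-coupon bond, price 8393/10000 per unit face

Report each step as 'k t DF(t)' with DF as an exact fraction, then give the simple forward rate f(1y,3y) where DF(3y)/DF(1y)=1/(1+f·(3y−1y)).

1 1/2 9919/10000
2 1 2419/2500
3 3/2 9467/10000
4 2 9411/10000
5 5/2 1843/2000
6 3 4499/5000
7 7/2 8639/10000
8 4 8393/10000
f(1y,3y) = ((2419/2500)/(4499/5000) − 1)/(2) = 339/8998 ≈ 3.7675%

step 1 [0.5y] swap r/2=81/9919: DF=(1 − 81/9919·(0))/(1+81/9919) = 9919/10000 ≈ 0.991900
step 2 [1y] zero: DF = P = 2419/2500 ≈ 0.967600
step 3 [1.5y] swap r/2=533/29062: DF=(1 − 533/29062·(0.991900+0.967600))/(1+533/29062) = 9467/10000 ≈ 0.946700
step 4 [2y] swap r/2=589/38473: DF=(1 − 589/38473·(0.991900+0.967600+0.946700))/(1+589/38473) = 9411/10000 ≈ 0.941100
step 5 [2.5y] swap r/2=785/47688: DF=(1 − 785/47688·(0.991900+0.967600+0.946700+0.941100))/(1+785/47688) = 1843/2000 ≈ 0.921500
step 6 [3y] bond c/2=1/32: DF=(172311/160000 − 1/32·(0.991900+0.967600+0.946700+0.941100+0.921500))/(1+1/32) = 4499/5000 ≈ 0.899800
step 7 [3.5y] zero: DF = P = 8639/10000 ≈ 0.863900
step 8 [4y] zero: DF = P = 8393/10000 ≈ 0.839300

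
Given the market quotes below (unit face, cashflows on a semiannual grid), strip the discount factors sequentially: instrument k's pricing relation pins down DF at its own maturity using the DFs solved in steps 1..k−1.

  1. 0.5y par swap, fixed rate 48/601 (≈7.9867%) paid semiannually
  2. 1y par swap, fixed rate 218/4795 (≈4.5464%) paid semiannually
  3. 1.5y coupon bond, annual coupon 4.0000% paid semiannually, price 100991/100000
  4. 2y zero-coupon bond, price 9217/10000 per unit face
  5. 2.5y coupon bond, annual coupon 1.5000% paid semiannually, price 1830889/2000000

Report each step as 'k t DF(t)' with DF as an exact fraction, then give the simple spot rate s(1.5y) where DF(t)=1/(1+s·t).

step 1 [0.5y] swap r/2=24/601: DF=(1 − 24/601·(0))/(1+24/601) = 601/625 ≈ 0.961600
step 2 [1y] swap r/2=109/4795: DF=(1 − 109/4795·(0.961600))/(1+109/4795) = 2391/2500 ≈ 0.956400
step 3 [1.5y] bond c/2=1/50: DF=(100991/100000 − 1/50·(0.961600+0.956400))/(1+1/50) = 381/400 ≈ 0.952500
step 4 [2y] zero: DF = P = 9217/10000 ≈ 0.921700
step 5 [2.5y] bond c/2=3/400: DF=(1830889/2000000 − 3/400·(0.961600+0.956400+0.952500+0.921700))/(1+3/400) = 2201/2500 ≈ 0.880400

1 1/2 601/625
2 1 2391/2500
3 3/2 381/400
4 2 9217/10000
5 5/2 2201/2500
s(1.5y) = (1/(381/400) − 1)/(3/2) = 38/1143 ≈ 3.3246%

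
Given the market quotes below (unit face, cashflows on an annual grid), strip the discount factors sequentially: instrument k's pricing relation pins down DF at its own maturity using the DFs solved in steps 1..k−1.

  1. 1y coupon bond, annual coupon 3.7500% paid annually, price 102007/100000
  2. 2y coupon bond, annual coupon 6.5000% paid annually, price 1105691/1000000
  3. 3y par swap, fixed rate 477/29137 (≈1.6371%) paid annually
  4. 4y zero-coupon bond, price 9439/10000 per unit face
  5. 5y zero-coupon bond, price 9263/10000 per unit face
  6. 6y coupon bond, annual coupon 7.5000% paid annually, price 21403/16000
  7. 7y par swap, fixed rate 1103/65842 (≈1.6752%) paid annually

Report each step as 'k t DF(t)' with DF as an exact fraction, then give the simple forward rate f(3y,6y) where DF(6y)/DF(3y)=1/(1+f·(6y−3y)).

step 1 [1y] bond c/1=3/80: DF=(102007/100000 − 3/80·(0))/(1+3/80) = 1229/1250 ≈ 0.983200
step 2 [2y] bond c/1=13/200: DF=(1105691/1000000 − 13/200·(0.983200))/(1+13/200) = 4891/5000 ≈ 0.978200
step 3 [3y] swap r/1=477/29137: DF=(1 − 477/29137·(0.983200+0.978200))/(1+477/29137) = 9523/10000 ≈ 0.952300
step 4 [4y] zero: DF = P = 9439/10000 ≈ 0.943900
step 5 [5y] zero: DF = P = 9263/10000 ≈ 0.926300
step 6 [6y] bond c/1=3/40: DF=(21403/16000 − 3/40·(0.983200+0.978200+0.952300+0.943900+0.926300))/(1+3/40) = 4553/5000 ≈ 0.910600
step 7 [7y] swap r/1=1103/65842: DF=(1 − 1103/65842·(0.983200+0.978200+0.952300+0.943900+0.926300+0.910600))/(1+1103/65842) = 8897/10000 ≈ 0.889700

1 1 1229/1250
2 2 4891/5000
3 3 9523/10000
4 4 9439/10000
5 5 9263/10000
6 6 4553/5000
7 7 8897/10000
f(3y,6y) = ((9523/10000)/(4553/5000) − 1)/(3) = 139/9106 ≈ 1.5265%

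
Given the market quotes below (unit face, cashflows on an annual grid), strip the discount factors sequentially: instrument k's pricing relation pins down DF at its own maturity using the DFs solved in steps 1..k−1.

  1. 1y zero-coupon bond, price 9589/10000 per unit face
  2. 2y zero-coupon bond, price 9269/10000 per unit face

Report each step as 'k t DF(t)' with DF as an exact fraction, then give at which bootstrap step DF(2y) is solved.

step 1 [1y] zero: DF = P = 9589/10000 ≈ 0.958900
step 2 [2y] zero: DF = P = 9269/10000 ≈ 0.926900

1 1 9589/10000
2 2 9269/10000
DF(2y) is solved at step 2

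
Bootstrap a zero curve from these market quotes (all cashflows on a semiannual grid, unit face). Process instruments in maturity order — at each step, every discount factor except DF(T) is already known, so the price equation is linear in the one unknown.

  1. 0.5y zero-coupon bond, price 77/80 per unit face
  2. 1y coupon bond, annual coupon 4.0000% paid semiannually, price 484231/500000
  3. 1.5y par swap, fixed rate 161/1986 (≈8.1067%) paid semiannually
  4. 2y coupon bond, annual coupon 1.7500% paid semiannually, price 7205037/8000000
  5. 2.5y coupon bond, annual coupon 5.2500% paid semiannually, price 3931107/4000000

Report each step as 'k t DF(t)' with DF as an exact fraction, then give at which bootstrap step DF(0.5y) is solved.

step 1 [0.5y] zero: DF = P = 77/80 ≈ 0.962500
step 2 [1y] bond c/2=1/50: DF=(484231/500000 − 1/50·(0.962500))/(1+1/50) = 4653/5000 ≈ 0.930600
step 3 [1.5y] swap r/2=161/3972: DF=(1 − 161/3972·(0.962500+0.930600))/(1+161/3972) = 8873/10000 ≈ 0.887300
step 4 [2y] bond c/2=7/800: DF=(7205037/8000000 − 7/800·(0.962500+0.930600+0.887300))/(1+7/800) = 8687/10000 ≈ 0.868700
step 5 [2.5y] bond c/2=21/800: DF=(3931107/4000000 − 21/800·(0.962500+0.930600+0.887300+0.868700))/(1+21/800) = 8643/10000 ≈ 0.864300

1 1/2 77/80
2 1 4653/5000
3 3/2 8873/10000
4 2 8687/10000
5 5/2 8643/10000
DF(0.5y) is solved at step 1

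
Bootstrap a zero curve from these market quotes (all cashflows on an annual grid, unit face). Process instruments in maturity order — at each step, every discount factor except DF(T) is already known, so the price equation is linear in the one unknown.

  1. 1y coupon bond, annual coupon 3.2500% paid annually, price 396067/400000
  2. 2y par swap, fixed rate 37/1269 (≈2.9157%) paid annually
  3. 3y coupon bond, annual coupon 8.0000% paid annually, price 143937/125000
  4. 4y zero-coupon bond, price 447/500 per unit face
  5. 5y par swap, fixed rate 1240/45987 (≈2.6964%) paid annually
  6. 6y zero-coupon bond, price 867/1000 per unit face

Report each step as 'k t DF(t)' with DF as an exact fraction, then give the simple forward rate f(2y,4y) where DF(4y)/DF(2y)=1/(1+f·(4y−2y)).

1 1 959/1000
2 2 1889/2000
3 3 2313/2500
4 4 447/500
5 5 219/250
6 6 867/1000
f(2y,4y) = ((1889/2000)/(447/500) − 1)/(2) = 101/3576 ≈ 2.8244%

step 1 [1y] bond c/1=13/400: DF=(396067/400000 − 13/400·(0))/(1+13/400) = 959/1000 ≈ 0.959000
step 2 [2y] swap r/1=37/1269: DF=(1 − 37/1269·(0.959000))/(1+37/1269) = 1889/2000 ≈ 0.944500
step 3 [3y] bond c/1=2/25: DF=(143937/125000 − 2/25·(0.959000+0.944500))/(1+2/25) = 2313/2500 ≈ 0.925200
step 4 [4y] zero: DF = P = 447/500 ≈ 0.894000
step 5 [5y] swap r/1=1240/45987: DF=(1 − 1240/45987·(0.959000+0.944500+0.925200+0.894000))/(1+1240/45987) = 219/250 ≈ 0.876000
step 6 [6y] zero: DF = P = 867/1000 ≈ 0.867000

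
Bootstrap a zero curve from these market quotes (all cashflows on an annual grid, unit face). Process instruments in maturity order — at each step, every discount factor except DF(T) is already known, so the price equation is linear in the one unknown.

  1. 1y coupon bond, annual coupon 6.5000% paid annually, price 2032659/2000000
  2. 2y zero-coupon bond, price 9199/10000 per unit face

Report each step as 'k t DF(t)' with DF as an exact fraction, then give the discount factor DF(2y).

step 1 [1y] bond c/1=13/200: DF=(2032659/2000000 − 13/200·(0))/(1+13/200) = 9543/10000 ≈ 0.954300
step 2 [2y] zero: DF = P = 9199/10000 ≈ 0.919900

1 1 9543/10000
2 2 9199/10000
DF(2y) = 9199/10000 ≈ 0.919900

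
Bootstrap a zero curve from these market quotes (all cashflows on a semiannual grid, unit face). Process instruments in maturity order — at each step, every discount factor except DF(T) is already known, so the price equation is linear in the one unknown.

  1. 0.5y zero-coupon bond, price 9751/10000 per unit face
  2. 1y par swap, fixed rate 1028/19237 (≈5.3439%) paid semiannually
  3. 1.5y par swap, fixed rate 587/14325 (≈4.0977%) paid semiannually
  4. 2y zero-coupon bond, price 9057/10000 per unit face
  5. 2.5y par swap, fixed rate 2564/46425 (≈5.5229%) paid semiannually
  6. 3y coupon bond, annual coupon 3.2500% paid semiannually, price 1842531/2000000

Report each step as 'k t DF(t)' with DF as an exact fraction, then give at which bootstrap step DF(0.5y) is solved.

1 1/2 9751/10000
2 1 4743/5000
3 3/2 9413/10000
4 2 9057/10000
5 5/2 4359/5000
6 3 8323/10000
DF(0.5y) is solved at step 1

step 1 [0.5y] zero: DF = P = 9751/10000 ≈ 0.975100
step 2 [1y] swap r/2=514/19237: DF=(1 − 514/19237·(0.975100))/(1+514/19237) = 4743/5000 ≈ 0.948600
step 3 [1.5y] swap r/2=587/28650: DF=(1 − 587/28650·(0.975100+0.948600))/(1+587/28650) = 9413/10000 ≈ 0.941300
step 4 [2y] zero: DF = P = 9057/10000 ≈ 0.905700
step 5 [2.5y] swap r/2=1282/46425: DF=(1 − 1282/46425·(0.975100+0.948600+0.941300+0.905700))/(1+1282/46425) = 4359/5000 ≈ 0.871800
step 6 [3y] bond c/2=13/800: DF=(1842531/2000000 − 13/800·(0.975100+0.948600+0.941300+0.905700+0.871800))/(1+13/800) = 8323/10000 ≈ 0.832300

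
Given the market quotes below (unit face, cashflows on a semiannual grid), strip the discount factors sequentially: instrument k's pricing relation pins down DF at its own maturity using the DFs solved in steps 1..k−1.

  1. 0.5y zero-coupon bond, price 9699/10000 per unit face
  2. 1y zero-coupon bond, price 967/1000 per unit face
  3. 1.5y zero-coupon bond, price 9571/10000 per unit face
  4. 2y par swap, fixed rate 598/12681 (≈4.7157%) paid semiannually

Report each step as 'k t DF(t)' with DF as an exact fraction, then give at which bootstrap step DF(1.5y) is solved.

1 1/2 9699/10000
2 1 967/1000
3 3/2 9571/10000
4 2 9103/10000
DF(1.5y) is solved at step 3

step 1 [0.5y] zero: DF = P = 9699/10000 ≈ 0.969900
step 2 [1y] zero: DF = P = 967/1000 ≈ 0.967000
step 3 [1.5y] zero: DF = P = 9571/10000 ≈ 0.957100
step 4 [2y] swap r/2=299/12681: DF=(1 − 299/12681·(0.969900+0.967000+0.957100))/(1+299/12681) = 9103/10000 ≈ 0.910300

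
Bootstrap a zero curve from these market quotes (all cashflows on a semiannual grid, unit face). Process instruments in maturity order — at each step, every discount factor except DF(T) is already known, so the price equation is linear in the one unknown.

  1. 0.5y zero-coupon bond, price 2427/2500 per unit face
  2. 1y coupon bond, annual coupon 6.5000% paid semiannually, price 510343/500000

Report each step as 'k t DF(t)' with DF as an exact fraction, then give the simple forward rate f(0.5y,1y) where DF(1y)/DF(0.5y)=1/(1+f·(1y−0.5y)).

1 1/2 2427/2500
2 1 479/500
f(0.5y,1y) = ((2427/2500)/(479/500) − 1)/(1/2) = 64/2395 ≈ 2.6722%

step 1 [0.5y] zero: DF = P = 2427/2500 ≈ 0.970800
step 2 [1y] bond c/2=13/400: DF=(510343/500000 − 13/400·(0.970800))/(1+13/400) = 479/500 ≈ 0.958000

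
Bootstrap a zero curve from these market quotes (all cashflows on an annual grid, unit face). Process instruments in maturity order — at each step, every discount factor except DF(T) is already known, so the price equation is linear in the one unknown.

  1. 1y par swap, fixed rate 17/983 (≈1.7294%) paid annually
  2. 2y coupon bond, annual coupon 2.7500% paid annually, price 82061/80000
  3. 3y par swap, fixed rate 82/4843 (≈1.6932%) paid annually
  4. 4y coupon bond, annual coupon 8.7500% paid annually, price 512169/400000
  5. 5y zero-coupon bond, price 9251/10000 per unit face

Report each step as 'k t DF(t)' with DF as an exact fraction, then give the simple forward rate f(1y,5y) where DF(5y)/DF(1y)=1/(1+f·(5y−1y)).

1 1 983/1000
2 2 243/250
3 3 2377/2500
4 4 2359/2500
5 5 9251/10000
f(1y,5y) = ((983/1000)/(9251/10000) − 1)/(4) = 579/37004 ≈ 1.5647%

step 1 [1y] swap r/1=17/983: DF=(1 − 17/983·(0))/(1+17/983) = 983/1000 ≈ 0.983000
step 2 [2y] bond c/1=11/400: DF=(82061/80000 − 11/400·(0.983000))/(1+11/400) = 243/250 ≈ 0.972000
step 3 [3y] swap r/1=82/4843: DF=(1 − 82/4843·(0.983000+0.972000))/(1+82/4843) = 2377/2500 ≈ 0.950800
step 4 [4y] bond c/1=7/80: DF=(512169/400000 − 7/80·(0.983000+0.972000+0.950800))/(1+7/80) = 2359/2500 ≈ 0.943600
step 5 [5y] zero: DF = P = 9251/10000 ≈ 0.925100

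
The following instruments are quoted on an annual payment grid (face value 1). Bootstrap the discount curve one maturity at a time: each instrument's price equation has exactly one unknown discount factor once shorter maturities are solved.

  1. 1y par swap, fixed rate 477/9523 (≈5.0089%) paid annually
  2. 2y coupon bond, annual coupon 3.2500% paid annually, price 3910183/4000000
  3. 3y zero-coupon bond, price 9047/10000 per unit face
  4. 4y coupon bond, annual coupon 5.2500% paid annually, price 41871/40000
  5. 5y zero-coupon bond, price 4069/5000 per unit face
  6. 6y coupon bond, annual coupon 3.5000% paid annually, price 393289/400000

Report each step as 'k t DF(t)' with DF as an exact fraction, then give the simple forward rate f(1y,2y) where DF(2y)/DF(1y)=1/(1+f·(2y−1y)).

1 1 9523/10000
2 2 573/625
3 3 9047/10000
4 4 4281/5000
5 5 4069/5000
6 6 7997/10000
f(1y,2y) = ((9523/10000)/(573/625) − 1)/(1) = 355/9168 ≈ 3.8722%

step 1 [1y] swap r/1=477/9523: DF=(1 − 477/9523·(0))/(1+477/9523) = 9523/10000 ≈ 0.952300
step 2 [2y] bond c/1=13/400: DF=(3910183/4000000 − 13/400·(0.952300))/(1+13/400) = 573/625 ≈ 0.916800
step 3 [3y] zero: DF = P = 9047/10000 ≈ 0.904700
step 4 [4y] bond c/1=21/400: DF=(41871/40000 − 21/400·(0.952300+0.916800+0.904700))/(1+21/400) = 4281/5000 ≈ 0.856200
step 5 [5y] zero: DF = P = 4069/5000 ≈ 0.813800
step 6 [6y] bond c/1=7/200: DF=(393289/400000 − 7/200·(0.952300+0.916800+0.904700+0.856200+0.813800))/(1+7/200) = 7997/10000 ≈ 0.799700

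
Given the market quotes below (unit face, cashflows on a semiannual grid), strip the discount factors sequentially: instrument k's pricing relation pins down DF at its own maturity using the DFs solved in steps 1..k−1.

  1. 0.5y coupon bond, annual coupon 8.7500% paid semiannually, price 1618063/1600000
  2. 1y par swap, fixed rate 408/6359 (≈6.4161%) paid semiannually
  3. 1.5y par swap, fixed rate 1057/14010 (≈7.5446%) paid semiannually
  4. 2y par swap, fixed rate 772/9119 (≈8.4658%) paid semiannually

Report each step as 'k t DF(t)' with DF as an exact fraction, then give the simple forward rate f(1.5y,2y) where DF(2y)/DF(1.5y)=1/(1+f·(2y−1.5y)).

step 1 [0.5y] bond c/2=7/160: DF=(1618063/1600000 − 7/160·(0))/(1+7/160) = 9689/10000 ≈ 0.968900
step 2 [1y] swap r/2=204/6359: DF=(1 − 204/6359·(0.968900))/(1+204/6359) = 2347/2500 ≈ 0.938800
step 3 [1.5y] swap r/2=1057/28020: DF=(1 − 1057/28020·(0.968900+0.938800))/(1+1057/28020) = 8943/10000 ≈ 0.894300
step 4 [2y] swap r/2=386/9119: DF=(1 − 386/9119·(0.968900+0.938800+0.894300))/(1+386/9119) = 1057/1250 ≈ 0.845600

1 1/2 9689/10000
2 1 2347/2500
3 3/2 8943/10000
4 2 1057/1250
f(1.5y,2y) = ((8943/10000)/(1057/1250) − 1)/(1/2) = 487/4228 ≈ 11.5184%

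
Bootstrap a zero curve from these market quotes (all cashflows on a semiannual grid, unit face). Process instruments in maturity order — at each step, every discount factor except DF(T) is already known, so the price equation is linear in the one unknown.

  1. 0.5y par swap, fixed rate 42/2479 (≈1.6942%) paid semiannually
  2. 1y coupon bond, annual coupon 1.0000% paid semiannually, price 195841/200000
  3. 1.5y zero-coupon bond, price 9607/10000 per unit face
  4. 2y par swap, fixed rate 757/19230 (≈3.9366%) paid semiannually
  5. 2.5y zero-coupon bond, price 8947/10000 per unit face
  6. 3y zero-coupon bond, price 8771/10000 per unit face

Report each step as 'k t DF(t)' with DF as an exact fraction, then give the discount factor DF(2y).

1 1/2 2479/2500
2 1 4847/5000
3 3/2 9607/10000
4 2 9243/10000
5 5/2 8947/10000
6 3 8771/10000
DF(2y) = 9243/10000 ≈ 0.924300

step 1 [0.5y] swap r/2=21/2479: DF=(1 − 21/2479·(0))/(1+21/2479) = 2479/2500 ≈ 0.991600
step 2 [1y] bond c/2=1/200: DF=(195841/200000 − 1/200·(0.991600))/(1+1/200) = 4847/5000 ≈ 0.969400
step 3 [1.5y] zero: DF = P = 9607/10000 ≈ 0.960700
step 4 [2y] swap r/2=757/38460: DF=(1 − 757/38460·(0.991600+0.969400+0.960700))/(1+757/38460) = 9243/10000 ≈ 0.924300
step 5 [2.5y] zero: DF = P = 8947/10000 ≈ 0.894700
step 6 [3y] zero: DF = P = 8771/10000 ≈ 0.877100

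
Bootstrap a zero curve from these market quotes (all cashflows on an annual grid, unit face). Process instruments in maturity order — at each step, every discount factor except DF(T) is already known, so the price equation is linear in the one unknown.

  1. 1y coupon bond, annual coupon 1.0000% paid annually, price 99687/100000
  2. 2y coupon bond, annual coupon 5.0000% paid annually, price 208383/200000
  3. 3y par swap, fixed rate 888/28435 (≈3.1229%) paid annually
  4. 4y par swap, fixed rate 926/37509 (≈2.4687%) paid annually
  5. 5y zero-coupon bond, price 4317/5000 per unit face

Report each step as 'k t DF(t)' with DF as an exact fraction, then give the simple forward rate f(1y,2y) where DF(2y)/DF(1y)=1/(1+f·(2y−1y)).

step 1 [1y] bond c/1=1/100: DF=(99687/100000 − 1/100·(0))/(1+1/100) = 987/1000 ≈ 0.987000
step 2 [2y] bond c/1=1/20: DF=(208383/200000 − 1/20·(0.987000))/(1+1/20) = 9453/10000 ≈ 0.945300
step 3 [3y] swap r/1=888/28435: DF=(1 − 888/28435·(0.987000+0.945300))/(1+888/28435) = 1139/1250 ≈ 0.911200
step 4 [4y] swap r/1=926/37509: DF=(1 − 926/37509·(0.987000+0.945300+0.911200))/(1+926/37509) = 4537/5000 ≈ 0.907400
step 5 [5y] zero: DF = P = 4317/5000 ≈ 0.863400

1 1 987/1000
2 2 9453/10000
3 3 1139/1250
4 4 4537/5000
5 5 4317/5000
f(1y,2y) = ((987/1000)/(9453/10000) − 1)/(1) = 139/3151 ≈ 4.4113%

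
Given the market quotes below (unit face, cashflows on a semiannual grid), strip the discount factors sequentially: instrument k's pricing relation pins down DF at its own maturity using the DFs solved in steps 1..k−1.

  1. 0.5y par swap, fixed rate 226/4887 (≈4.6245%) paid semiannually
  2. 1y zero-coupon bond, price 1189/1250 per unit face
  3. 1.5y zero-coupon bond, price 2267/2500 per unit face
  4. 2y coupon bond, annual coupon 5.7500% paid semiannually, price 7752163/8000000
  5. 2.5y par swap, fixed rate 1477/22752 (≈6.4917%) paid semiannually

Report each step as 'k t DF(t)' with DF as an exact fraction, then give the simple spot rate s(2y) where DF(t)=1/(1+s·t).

step 1 [0.5y] swap r/2=113/4887: DF=(1 − 113/4887·(0))/(1+113/4887) = 4887/5000 ≈ 0.977400
step 2 [1y] zero: DF = P = 1189/1250 ≈ 0.951200
step 3 [1.5y] zero: DF = P = 2267/2500 ≈ 0.906800
step 4 [2y] bond c/2=23/800: DF=(7752163/8000000 − 23/800·(0.977400+0.951200+0.906800))/(1+23/800) = 8627/10000 ≈ 0.862700
step 5 [2.5y] swap r/2=1477/45504: DF=(1 − 1477/45504·(0.977400+0.951200+0.906800+0.862700))/(1+1477/45504) = 8523/10000 ≈ 0.852300

1 1/2 4887/5000
2 1 1189/1250
3 3/2 2267/2500
4 2 8627/10000
5 5/2 8523/10000
s(2y) = (1/(8627/10000) − 1)/(2) = 1373/17254 ≈ 7.9576%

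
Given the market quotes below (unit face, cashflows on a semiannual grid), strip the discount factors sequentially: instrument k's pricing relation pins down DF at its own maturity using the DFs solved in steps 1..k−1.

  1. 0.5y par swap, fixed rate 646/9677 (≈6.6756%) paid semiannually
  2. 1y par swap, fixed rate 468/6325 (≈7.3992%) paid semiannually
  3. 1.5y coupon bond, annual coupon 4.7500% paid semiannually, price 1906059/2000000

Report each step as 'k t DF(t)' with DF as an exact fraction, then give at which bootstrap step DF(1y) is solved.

1 1/2 9677/10000
2 1 4649/5000
3 3/2 8869/10000
DF(1y) is solved at step 2

step 1 [0.5y] swap r/2=323/9677: DF=(1 − 323/9677·(0))/(1+323/9677) = 9677/10000 ≈ 0.967700
step 2 [1y] swap r/2=234/6325: DF=(1 − 234/6325·(0.967700))/(1+234/6325) = 4649/5000 ≈ 0.929800
step 3 [1.5y] bond c/2=19/800: DF=(1906059/2000000 − 19/800·(0.967700+0.929800))/(1+19/800) = 8869/10000 ≈ 0.886900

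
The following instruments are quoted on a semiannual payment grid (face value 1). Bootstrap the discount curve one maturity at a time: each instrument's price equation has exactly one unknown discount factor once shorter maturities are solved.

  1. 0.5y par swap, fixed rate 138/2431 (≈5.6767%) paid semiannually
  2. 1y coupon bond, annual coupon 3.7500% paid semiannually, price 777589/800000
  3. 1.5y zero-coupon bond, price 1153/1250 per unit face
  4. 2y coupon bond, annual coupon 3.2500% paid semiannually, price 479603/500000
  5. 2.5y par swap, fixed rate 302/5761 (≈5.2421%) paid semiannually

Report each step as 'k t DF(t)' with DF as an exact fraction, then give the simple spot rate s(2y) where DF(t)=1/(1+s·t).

step 1 [0.5y] swap r/2=69/2431: DF=(1 − 69/2431·(0))/(1+69/2431) = 2431/2500 ≈ 0.972400
step 2 [1y] bond c/2=3/160: DF=(777589/800000 − 3/160·(0.972400))/(1+3/160) = 4681/5000 ≈ 0.936200
step 3 [1.5y] zero: DF = P = 1153/1250 ≈ 0.922400
step 4 [2y] bond c/2=13/800: DF=(479603/500000 − 13/800·(0.972400+0.936200+0.922400))/(1+13/800) = 4493/5000 ≈ 0.898600
step 5 [2.5y] swap r/2=151/5761: DF=(1 − 151/5761·(0.972400+0.936200+0.922400+0.898600))/(1+151/5761) = 1099/1250 ≈ 0.879200

1 1/2 2431/2500
2 1 4681/5000
3 3/2 1153/1250
4 2 4493/5000
5 5/2 1099/1250
s(2y) = (1/(4493/5000) − 1)/(2) = 507/8986 ≈ 5.6421%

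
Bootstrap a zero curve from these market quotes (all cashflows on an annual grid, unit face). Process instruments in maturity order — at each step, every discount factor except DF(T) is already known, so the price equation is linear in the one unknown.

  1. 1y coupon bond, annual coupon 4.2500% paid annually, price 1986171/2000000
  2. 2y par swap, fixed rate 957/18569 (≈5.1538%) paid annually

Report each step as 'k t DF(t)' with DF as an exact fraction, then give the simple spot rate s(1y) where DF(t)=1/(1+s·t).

1 1 4763/5000
2 2 9043/10000
s(1y) = (1/(4763/5000) − 1)/(1) = 237/4763 ≈ 4.9759%

step 1 [1y] bond c/1=17/400: DF=(1986171/2000000 − 17/400·(0))/(1+17/400) = 4763/5000 ≈ 0.952600
step 2 [2y] swap r/1=957/18569: DF=(1 − 957/18569·(0.952600))/(1+957/18569) = 9043/10000 ≈ 0.904300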